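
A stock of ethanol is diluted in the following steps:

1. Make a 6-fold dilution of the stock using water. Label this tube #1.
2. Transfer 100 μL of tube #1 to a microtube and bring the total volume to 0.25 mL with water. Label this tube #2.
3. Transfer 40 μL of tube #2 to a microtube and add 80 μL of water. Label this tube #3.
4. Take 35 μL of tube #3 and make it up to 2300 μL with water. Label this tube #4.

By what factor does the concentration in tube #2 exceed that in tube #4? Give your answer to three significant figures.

197

Step 1: 6-fold → factor 6
Step 2: 100 μL brought to 0.25 mL → factor 250/100 = 2.5
Step 3: 40 μL + 80 μL = 120 μL total → factor 120/40 = 3
Step 4: 35 μL brought to 2300 μL → factor 2300/35 = 65.714
Dilution factor to tube #2 = 15; to tube #4 = 2957.1
[tube #2]/[tube #4] = (factor to tube #4)/(factor to tube #2) = 2957.1/15 = 197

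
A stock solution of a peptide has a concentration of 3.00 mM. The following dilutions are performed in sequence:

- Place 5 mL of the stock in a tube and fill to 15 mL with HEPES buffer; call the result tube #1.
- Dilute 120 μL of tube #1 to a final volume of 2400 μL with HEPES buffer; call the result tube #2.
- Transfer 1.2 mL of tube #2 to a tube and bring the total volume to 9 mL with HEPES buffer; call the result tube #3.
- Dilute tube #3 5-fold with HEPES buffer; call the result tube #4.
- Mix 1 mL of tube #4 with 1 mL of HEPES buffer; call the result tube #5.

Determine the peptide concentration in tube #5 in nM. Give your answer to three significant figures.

Step 1: 5 mL brought to 15 mL → factor 15/5 = 3
Step 2: 120 μL brought to 2400 μL → factor 2400/120 = 20
Step 3: 1.2 mL brought to 9 mL → factor 9/1.2 = 7.5
Step 4: 5-fold → factor 5
Step 5: 1 mL + 1 mL = 2 mL total → factor 2/1 = 2
Overall dilution factor = 3 × 20 × 7.5 × 5 × 2 = 4500
Final = 3.00 mM / 4500 = 0.0006667 mM = 667 nM

667 nM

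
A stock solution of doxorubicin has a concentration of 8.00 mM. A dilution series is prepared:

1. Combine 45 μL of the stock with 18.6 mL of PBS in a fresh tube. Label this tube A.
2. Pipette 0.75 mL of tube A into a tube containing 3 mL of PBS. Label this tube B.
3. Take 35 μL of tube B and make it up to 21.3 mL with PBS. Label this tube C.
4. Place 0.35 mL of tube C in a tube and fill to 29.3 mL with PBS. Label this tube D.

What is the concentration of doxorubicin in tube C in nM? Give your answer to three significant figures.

Step 1: 45 μL + 18.6 mL = 18645 μL total → factor 18645/45 = 414.33
Step 2: 0.75 mL + 3 mL = 3.75 mL total → factor 3.75/0.75 = 5
Step 3: 35 μL brought to 21.3 mL → factor 21300/35 = 608.57
Dilution factor through tube C = 414.33 × 5 × 608.57 = 1.2608 × 10^6
[tube C] = 8.00 mM / 1.2608 × 10^6 = 6.345 × 10^-6 mM = 6.35 nM

6.35 nM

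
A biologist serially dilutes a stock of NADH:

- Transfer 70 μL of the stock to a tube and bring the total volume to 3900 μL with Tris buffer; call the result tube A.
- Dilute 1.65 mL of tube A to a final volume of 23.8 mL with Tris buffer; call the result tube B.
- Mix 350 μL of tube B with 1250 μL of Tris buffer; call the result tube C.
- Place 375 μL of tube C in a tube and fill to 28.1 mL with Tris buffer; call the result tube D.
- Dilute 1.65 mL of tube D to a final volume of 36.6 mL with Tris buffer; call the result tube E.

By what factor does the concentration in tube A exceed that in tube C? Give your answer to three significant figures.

65.9

Step 1: 70 μL brought to 3900 μL → factor 3900/70 = 55.714
Step 2: 1.65 mL brought to 23.8 mL → factor 23.8/1.65 = 14.424
Step 3: 350 μL + 1250 μL = 1600 μL total → factor 1600/350 = 4.5714
Dilution factor to tube A = 55.714; to tube C = 3673.8
[tube A]/[tube C] = (factor to tube C)/(factor to tube A) = 3673.8/55.714 = 65.9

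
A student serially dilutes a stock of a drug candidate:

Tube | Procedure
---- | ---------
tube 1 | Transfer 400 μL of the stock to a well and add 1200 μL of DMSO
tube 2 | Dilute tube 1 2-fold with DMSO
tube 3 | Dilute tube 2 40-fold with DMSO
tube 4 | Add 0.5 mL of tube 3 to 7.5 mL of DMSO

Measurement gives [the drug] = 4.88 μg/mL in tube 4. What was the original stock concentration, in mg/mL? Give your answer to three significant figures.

25.0 mg/mL

Step 1: 400 μL + 1200 μL = 1600 μL total → factor 1600/400 = 4
Step 2: 2-fold → factor 2
Step 3: 40-fold → factor 40
Step 4: 0.5 mL + 7.5 mL = 8 mL total → factor 8/0.5 = 16
Overall dilution factor = 4 × 2 × 40 × 16 = 5120
Stock = 4.88 μg/mL × 5120 = 2.499 × 10^4 μg/mL = 25.0 mg/mL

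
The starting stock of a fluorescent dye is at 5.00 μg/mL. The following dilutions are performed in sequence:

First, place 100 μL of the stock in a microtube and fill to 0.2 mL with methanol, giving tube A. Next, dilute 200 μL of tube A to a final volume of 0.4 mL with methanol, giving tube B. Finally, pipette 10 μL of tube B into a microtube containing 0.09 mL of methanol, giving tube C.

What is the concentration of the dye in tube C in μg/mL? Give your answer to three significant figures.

0.125 μg/mL

Step 1: 100 μL brought to 0.2 mL → factor 200/100 = 2
Step 2: 200 μL brought to 0.4 mL → factor 400/200 = 2
Step 3: 10 μL + 0.09 mL = 100 μL total → factor 100/10 = 10
Overall dilution factor = 2 × 2 × 10 = 40
Final = 5.00 μg/mL / 40 = 0.125 μg/mL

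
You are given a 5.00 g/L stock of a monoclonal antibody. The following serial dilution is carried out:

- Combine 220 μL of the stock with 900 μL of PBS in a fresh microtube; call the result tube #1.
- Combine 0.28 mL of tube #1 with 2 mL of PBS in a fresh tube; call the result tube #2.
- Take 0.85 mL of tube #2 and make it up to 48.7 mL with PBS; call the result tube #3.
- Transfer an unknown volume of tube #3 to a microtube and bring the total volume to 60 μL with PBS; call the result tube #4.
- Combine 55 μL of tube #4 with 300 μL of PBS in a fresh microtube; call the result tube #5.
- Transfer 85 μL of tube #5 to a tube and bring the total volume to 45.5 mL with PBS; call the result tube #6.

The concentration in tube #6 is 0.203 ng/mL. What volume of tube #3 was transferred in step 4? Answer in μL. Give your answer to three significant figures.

20.0 μL

Step 1: 220 μL + 900 μL = 1120 μL total → factor 1120/220 = 5.0909
Step 2: 0.28 mL + 2 mL = 2.28 mL total → factor 2.28/0.28 = 8.1429
Step 3: 0.85 mL brought to 48.7 mL → factor 48.7/0.85 = 57.294
Step 4: v brought to 60 μL → factor = 60 μL/v
Step 5: 55 μL + 300 μL = 355 μL total → factor 355/55 = 6.4545
Step 6: 85 μL brought to 45.5 mL → factor 45500/85 = 535.29
Product of known-step factors = 8.2062 × 10^6
Overall factor = 5.00 g/L / (0.203 ng/mL) = 2.4631 × 10^7
Step-4 factor = 2.4631 × 10^7 / 8.2062 × 10^6 = 3.0015
v = 60 μL / 3.0015 = 20.0 μL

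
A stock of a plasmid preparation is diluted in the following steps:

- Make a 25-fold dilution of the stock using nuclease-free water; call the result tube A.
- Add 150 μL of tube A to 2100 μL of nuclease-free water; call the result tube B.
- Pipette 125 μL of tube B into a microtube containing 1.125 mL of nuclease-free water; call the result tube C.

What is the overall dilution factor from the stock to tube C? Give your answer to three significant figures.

Step 1: 25-fold → factor 25
Step 2: 150 μL + 2100 μL = 2250 μL total → factor 2250/150 = 15
Step 3: 125 μL + 1.125 mL = 1250 μL total → factor 1250/125 = 10
Overall dilution factor = 25 × 15 × 10 = 3750

3.75 × 10^3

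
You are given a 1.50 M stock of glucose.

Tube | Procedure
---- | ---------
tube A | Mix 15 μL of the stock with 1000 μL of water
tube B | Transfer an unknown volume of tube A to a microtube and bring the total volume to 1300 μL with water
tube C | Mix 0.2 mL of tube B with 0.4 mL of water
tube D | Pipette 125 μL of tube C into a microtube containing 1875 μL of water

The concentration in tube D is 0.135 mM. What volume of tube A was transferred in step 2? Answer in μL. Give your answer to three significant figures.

Step 1: 15 μL + 1000 μL = 1015 μL total → factor 1015/15 = 67.667
Step 2: v brought to 1300 μL → factor = 1300 μL/v
Step 3: 0.2 mL + 0.4 mL = 0.6 mL total → factor 0.6/0.2 = 3
Step 4: 125 μL + 1875 μL = 2000 μL total → factor 2000/125 = 16
Product of known-step factors = 3248
Overall factor = 1.50 M / (0.135 mM) = 11111
Step-2 factor = 11111 / 3248 = 3.4209
v = 1300 μL / 3.4209 = 380 μL

380 μL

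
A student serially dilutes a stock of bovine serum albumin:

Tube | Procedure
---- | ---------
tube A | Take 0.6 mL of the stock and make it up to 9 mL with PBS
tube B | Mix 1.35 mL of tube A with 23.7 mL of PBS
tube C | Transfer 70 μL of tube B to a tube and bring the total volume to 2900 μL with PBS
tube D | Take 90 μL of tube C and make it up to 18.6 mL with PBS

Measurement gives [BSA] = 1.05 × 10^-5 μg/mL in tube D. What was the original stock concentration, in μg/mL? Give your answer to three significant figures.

25.0 μg/mL

Step 1: 0.6 mL brought to 9 mL → factor 9/0.6 = 15
Step 2: 1.35 mL + 23.7 mL = 25.05 mL total → factor 25.05/1.35 = 18.556
Step 3: 70 μL brought to 2900 μL → factor 2900/70 = 41.429
Step 4: 90 μL brought to 18.6 mL → factor 18600/90 = 206.67
Overall dilution factor = 15 × 18.556 × 41.429 × 206.67 = 2.3831 × 10^6
Stock = 1.05 × 10^-5 μg/mL × 2.3831 × 10^6 = 25.0 μg/mL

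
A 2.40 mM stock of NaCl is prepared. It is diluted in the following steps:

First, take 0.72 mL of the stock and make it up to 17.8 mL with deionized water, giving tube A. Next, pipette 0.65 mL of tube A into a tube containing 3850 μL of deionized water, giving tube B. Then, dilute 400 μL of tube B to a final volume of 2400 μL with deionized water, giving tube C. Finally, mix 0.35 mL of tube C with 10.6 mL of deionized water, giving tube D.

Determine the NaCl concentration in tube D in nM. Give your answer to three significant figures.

Step 1: 0.72 mL brought to 17.8 mL → factor 17.8/0.72 = 24.722
Step 2: 0.65 mL + 3850 μL = 4.5 mL total → factor 4.5/0.65 = 6.9231
Step 3: 400 μL brought to 2400 μL → factor 2400/400 = 6
Step 4: 0.35 mL + 10.6 mL = 10.95 mL total → factor 10.95/0.35 = 31.286
Overall dilution factor = 24.722 × 6.9231 × 6 × 31.286 = 32128
Final = 2.40 mM / 32128 = 7.470 × 10^-5 mM = 74.7 nM

74.7 nM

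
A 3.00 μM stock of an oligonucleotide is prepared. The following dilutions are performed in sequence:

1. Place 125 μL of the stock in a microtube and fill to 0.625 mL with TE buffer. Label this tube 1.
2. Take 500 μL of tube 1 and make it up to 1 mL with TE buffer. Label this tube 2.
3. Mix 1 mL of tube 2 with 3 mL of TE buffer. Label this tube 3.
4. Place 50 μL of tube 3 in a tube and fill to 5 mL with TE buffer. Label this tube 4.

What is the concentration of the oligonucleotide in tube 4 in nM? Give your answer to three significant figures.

0.750 nM

Step 1: 125 μL brought to 0.625 mL → factor 625/125 = 5
Step 2: 500 μL brought to 1 mL → factor 1000/500 = 2
Step 3: 1 mL + 3 mL = 4 mL total → factor 4/1 = 4
Step 4: 50 μL brought to 5 mL → factor 5000/50 = 100
Overall dilution factor = 5 × 2 × 4 × 100 = 4000
Final = 3.00 μM / 4000 = 0.0007500 μM = 0.750 nM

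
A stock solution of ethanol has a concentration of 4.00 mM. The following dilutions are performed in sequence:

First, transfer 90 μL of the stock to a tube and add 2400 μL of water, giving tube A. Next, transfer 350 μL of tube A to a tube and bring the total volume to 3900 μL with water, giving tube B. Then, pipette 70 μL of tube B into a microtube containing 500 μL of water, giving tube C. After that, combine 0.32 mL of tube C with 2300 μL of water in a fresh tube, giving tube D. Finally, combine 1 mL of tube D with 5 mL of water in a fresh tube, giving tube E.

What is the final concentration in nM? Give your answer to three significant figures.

32.4 nM

Step 1: 90 μL + 2400 μL = 2490 μL total → factor 2490/90 = 27.667
Step 2: 350 μL brought to 3900 μL → factor 3900/350 = 11.143
Step 3: 70 μL + 500 μL = 570 μL total → factor 570/70 = 8.1429
Step 4: 0.32 mL + 2300 μL = 2.62 mL total → factor 2.62/0.32 = 8.1875
Step 5: 1 mL + 5 mL = 6 mL total → factor 6/1 = 6
Overall dilution factor = 27.667 × 11.143 × 8.1429 × 8.1875 × 6 = 1.2332 × 10^5
Final = 4.00 mM / 1.2332 × 10^5 = 3.244 × 10^-5 mM = 32.4 nM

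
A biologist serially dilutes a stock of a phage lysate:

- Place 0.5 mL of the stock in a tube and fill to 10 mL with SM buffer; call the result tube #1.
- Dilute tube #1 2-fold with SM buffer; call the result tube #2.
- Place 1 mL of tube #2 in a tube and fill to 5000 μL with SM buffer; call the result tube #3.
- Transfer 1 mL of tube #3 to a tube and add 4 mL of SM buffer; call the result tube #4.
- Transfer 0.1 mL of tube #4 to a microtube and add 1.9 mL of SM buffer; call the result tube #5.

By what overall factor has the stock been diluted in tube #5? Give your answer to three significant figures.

2.00 × 10^4

Step 1: 0.5 mL brought to 10 mL → factor 10/0.5 = 20
Step 2: 2-fold → factor 2
Step 3: 1 mL brought to 5000 μL → factor 5/1 = 5
Step 4: 1 mL + 4 mL = 5 mL total → factor 5/1 = 5
Step 5: 0.1 mL + 1.9 mL = 2 mL total → factor 2/0.1 = 20
Overall dilution factor = 20 × 2 × 5 × 5 × 20 = 20000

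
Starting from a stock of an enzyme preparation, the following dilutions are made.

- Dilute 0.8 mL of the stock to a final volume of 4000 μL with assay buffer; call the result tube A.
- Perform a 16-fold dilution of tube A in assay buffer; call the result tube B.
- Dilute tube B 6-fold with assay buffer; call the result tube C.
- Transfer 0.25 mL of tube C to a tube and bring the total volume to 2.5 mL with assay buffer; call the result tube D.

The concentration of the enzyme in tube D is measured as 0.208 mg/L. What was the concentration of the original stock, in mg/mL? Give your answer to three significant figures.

Step 1: 0.8 mL brought to 4000 μL → factor 4/0.8 = 5
Step 2: 16-fold → factor 16
Step 3: 6-fold → factor 6
Step 4: 0.25 mL brought to 2.5 mL → factor 2.5/0.25 = 10
Overall dilution factor = 5 × 16 × 6 × 10 = 4800
Stock = 0.208 mg/L × 4800 = 998.4 mg/L = 0.998 mg/mL

0.998 mg/mL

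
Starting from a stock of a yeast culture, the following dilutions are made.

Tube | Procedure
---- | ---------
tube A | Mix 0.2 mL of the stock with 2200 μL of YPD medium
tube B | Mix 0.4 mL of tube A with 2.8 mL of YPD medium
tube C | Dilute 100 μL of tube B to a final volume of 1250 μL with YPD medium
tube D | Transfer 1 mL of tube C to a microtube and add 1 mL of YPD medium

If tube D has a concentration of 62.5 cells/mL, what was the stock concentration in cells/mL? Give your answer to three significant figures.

Step 1: 0.2 mL + 2200 μL = 2.4 mL total → factor 2.4/0.2 = 12
Step 2: 0.4 mL + 2.8 mL = 3.2 mL total → factor 3.2/0.4 = 8
Step 3: 100 μL brought to 1250 μL → factor 1250/100 = 12.5
Step 4: 1 mL + 1 mL = 2 mL total → factor 2/1 = 2
Overall dilution factor = 12 × 8 × 12.5 × 2 = 2400
Stock = 62.5 cells/mL × 2400 = 1.50 × 10^5 cells/mL

1.50 × 10^5 cells/mL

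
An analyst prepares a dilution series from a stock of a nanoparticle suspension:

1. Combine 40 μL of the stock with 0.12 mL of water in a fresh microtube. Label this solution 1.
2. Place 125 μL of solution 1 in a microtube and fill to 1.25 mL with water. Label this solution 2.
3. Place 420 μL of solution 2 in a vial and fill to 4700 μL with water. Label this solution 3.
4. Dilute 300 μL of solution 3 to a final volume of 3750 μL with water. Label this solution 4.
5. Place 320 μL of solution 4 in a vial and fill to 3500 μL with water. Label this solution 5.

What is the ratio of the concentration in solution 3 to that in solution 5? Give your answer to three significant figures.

Step 1: 40 μL + 0.12 mL = 160 μL total → factor 160/40 = 4
Step 2: 125 μL brought to 1.25 mL → factor 1250/125 = 10
Step 3: 420 μL brought to 4700 μL → factor 4700/420 = 11.19
Step 4: 300 μL brought to 3750 μL → factor 3750/300 = 12.5
Step 5: 320 μL brought to 3500 μL → factor 3500/320 = 10.938
Dilution factor to solution 3 = 447.62; to solution 5 = 61198
[solution 3]/[solution 5] = (factor to solution 5)/(factor to solution 3) = 61198/447.62 = 137

137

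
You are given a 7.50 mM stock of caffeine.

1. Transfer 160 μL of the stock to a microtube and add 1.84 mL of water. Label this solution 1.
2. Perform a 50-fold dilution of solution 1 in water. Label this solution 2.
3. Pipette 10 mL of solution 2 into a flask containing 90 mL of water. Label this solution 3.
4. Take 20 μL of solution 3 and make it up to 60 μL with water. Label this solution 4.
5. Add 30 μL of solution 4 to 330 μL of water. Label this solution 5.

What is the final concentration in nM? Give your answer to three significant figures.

Step 1: 160 μL + 1.84 mL = 2000 μL total → factor 2000/160 = 12.5
Step 2: 50-fold → factor 50
Step 3: 10 mL + 90 mL = 100 mL total → factor 100/10 = 10
Step 4: 20 μL brought to 60 μL → factor 60/20 = 3
Step 5: 30 μL + 330 μL = 360 μL total → factor 360/30 = 12
Overall dilution factor = 12.5 × 50 × 10 × 3 × 12 = 2.25 × 10^5
Final = 7.50 mM / 2.25 × 10^5 = 3.333 × 10^-5 mM = 33.3 nM

33.3 nM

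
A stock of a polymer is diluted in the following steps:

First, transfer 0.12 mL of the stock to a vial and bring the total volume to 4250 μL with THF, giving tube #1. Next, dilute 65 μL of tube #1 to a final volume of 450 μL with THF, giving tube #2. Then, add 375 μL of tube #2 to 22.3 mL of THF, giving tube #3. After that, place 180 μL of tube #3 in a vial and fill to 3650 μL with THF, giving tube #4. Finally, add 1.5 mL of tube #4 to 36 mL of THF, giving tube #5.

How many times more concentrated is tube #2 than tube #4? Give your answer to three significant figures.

Step 1: 0.12 mL brought to 4250 μL → factor 4.25/0.12 = 35.417
Step 2: 65 μL brought to 450 μL → factor 450/65 = 6.9231
Step 3: 375 μL + 22.3 mL = 22675 μL total → factor 22675/375 = 60.467
Step 4: 180 μL brought to 3650 μL → factor 3650/180 = 20.278
Dilution factor to tube #2 = 245.19; to tube #4 = 3.0064 × 10^5
[tube #2]/[tube #4] = (factor to tube #4)/(factor to tube #2) = 3.0064 × 10^5/245.19 = 1.23 × 10^3

1.23 × 10^3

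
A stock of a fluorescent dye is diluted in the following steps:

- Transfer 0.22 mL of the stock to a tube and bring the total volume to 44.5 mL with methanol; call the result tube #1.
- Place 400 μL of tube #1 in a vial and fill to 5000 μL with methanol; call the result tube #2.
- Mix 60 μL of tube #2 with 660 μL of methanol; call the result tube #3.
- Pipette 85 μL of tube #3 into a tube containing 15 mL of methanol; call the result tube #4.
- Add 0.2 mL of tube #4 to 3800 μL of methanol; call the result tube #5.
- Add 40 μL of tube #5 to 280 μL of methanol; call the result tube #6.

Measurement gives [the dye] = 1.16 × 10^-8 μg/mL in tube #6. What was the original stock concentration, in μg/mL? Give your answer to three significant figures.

Step 1: 0.22 mL brought to 44.5 mL → factor 44.5/0.22 = 202.27
Step 2: 400 μL brought to 5000 μL → factor 5000/400 = 12.5
Step 3: 60 μL + 660 μL = 720 μL total → factor 720/60 = 12
Step 4: 85 μL + 15 mL = 15085 μL total → factor 15085/85 = 177.47
Step 5: 0.2 mL + 3800 μL = 4 mL total → factor 4/0.2 = 20
Step 6: 40 μL + 280 μL = 320 μL total → factor 320/40 = 8
Overall dilution factor = 202.27 × 12.5 × 12 × 177.47 × 20 × 8 = 8.6154 × 10^8
Stock = 1.16 × 10^-8 μg/mL × 8.6154 × 10^8 = 9.99 μg/mL

9.99 μg/mL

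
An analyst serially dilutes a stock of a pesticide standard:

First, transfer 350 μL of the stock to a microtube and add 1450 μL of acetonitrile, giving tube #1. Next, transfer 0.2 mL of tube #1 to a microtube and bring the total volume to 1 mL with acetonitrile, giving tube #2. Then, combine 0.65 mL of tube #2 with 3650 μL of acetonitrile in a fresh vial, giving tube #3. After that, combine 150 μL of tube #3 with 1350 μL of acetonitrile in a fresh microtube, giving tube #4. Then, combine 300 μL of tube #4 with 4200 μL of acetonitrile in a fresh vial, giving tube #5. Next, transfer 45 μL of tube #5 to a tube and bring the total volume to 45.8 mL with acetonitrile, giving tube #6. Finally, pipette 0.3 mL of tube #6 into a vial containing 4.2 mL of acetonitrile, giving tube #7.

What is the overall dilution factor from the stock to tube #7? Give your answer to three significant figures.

Step 1: 350 μL + 1450 μL = 1800 μL total → factor 1800/350 = 5.1429
Step 2: 0.2 mL brought to 1 mL → factor 1/0.2 = 5
Step 3: 0.65 mL + 3650 μL = 4.3 mL total → factor 4.3/0.65 = 6.6154
Step 4: 150 μL + 1350 μL = 1500 μL total → factor 1500/150 = 10
Step 5: 300 μL + 4200 μL = 4500 μL total → factor 4500/300 = 15
Step 6: 45 μL brought to 45.8 mL → factor 45800/45 = 1017.8
Step 7: 0.3 mL + 4.2 mL = 4.5 mL total → factor 4.5/0.3 = 15
Overall dilution factor = 5.1429 × 5 × 6.6154 × 10 × 15 × 1017.8 × 15 = 3.8955 × 10^8

3.90 × 10^8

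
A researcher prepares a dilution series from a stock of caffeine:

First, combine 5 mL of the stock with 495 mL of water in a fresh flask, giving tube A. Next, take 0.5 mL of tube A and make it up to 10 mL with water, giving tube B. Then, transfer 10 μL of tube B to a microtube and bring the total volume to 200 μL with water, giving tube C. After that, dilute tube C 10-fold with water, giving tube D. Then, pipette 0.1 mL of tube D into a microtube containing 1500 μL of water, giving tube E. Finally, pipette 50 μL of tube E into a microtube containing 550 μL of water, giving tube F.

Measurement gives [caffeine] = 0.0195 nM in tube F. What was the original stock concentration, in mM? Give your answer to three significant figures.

Step 1: 5 mL + 495 mL = 500 mL total → factor 500/5 = 100
Step 2: 0.5 mL brought to 10 mL → factor 10/0.5 = 20
Step 3: 10 μL brought to 200 μL → factor 200/10 = 20
Step 4: 10-fold → factor 10
Step 5: 0.1 mL + 1500 μL = 1.6 mL total → factor 1.6/0.1 = 16
Step 6: 50 μL + 550 μL = 600 μL total → factor 600/50 = 12
Overall dilution factor = 100 × 20 × 20 × 10 × 16 × 12 = 7.68 × 10^7
Stock = 0.0195 nM × 7.68 × 10^7 = 1.498 × 10^6 nM = 1.50 mM

1.50 mM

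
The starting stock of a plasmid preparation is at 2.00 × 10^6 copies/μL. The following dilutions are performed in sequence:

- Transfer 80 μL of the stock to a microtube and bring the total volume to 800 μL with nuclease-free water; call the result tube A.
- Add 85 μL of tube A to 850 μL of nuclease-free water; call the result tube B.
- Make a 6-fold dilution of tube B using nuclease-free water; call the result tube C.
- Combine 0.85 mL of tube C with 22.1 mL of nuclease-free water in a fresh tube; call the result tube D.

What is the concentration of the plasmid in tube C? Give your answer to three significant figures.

3.03 × 10^3 copies/μL

Step 1: 80 μL brought to 800 μL → factor 800/80 = 10
Step 2: 85 μL + 850 μL = 935 μL total → factor 935/85 = 11
Step 3: 6-fold → factor 6
Dilution factor through tube C = 10 × 11 × 6 = 660
[tube C] = 2.00 × 10^6 copies/μL / 660 = 3.03 × 10^3 copies/μL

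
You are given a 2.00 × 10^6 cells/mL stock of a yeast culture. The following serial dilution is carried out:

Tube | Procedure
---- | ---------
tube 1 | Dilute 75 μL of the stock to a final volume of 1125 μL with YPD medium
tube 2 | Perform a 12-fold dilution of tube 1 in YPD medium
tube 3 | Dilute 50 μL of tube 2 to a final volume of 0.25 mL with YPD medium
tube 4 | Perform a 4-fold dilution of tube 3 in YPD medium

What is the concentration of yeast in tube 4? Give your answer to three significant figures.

Step 1: 75 μL brought to 1125 μL → factor 1125/75 = 15
Step 2: 12-fold → factor 12
Step 3: 50 μL brought to 0.25 mL → factor 250/50 = 5
Step 4: 4-fold → factor 4
Overall dilution factor = 15 × 12 × 5 × 4 = 3600
Final = 2.00 × 10^6 cells/mL / 3600 = 556 cells/mL

556 cells/mL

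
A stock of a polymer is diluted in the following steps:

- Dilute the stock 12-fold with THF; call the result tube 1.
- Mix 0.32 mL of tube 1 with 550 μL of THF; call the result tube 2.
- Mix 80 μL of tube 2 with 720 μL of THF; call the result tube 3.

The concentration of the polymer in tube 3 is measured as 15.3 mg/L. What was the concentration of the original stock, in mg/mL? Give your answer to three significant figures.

Step 1: 12-fold → factor 12
Step 2: 0.32 mL + 550 μL = 0.87 mL total → factor 0.87/0.32 = 2.7188
Step 3: 80 μL + 720 μL = 800 μL total → factor 800/80 = 10
Overall dilution factor = 12 × 2.7188 × 10 = 326.25
Stock = 15.3 mg/L × 326.25 = 4992 mg/L = 4.99 mg/mL

4.99 mg/mL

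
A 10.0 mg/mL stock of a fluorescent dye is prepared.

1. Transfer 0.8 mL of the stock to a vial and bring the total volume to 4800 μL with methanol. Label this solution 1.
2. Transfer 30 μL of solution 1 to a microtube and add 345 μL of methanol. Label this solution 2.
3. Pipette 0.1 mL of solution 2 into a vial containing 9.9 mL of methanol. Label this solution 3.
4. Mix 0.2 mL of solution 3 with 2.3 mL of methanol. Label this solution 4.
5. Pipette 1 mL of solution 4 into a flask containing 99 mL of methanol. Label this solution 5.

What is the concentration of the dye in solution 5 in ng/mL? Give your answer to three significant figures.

1.07 ng/mL

Step 1: 0.8 mL brought to 4800 μL → factor 4.8/0.8 = 6
Step 2: 30 μL + 345 μL = 375 μL total → factor 375/30 = 12.5
Step 3: 0.1 mL + 9.9 mL = 10 mL total → factor 10/0.1 = 100
Step 4: 0.2 mL + 2.3 mL = 2.5 mL total → factor 2.5/0.2 = 12.5
Step 5: 1 mL + 99 mL = 100 mL total → factor 100/1 = 100
Overall dilution factor = 6 × 12.5 × 100 × 12.5 × 100 = 9.375 × 10^6
Final = 10.0 mg/mL / 9.375 × 10^6 = 1.067 × 10^-6 mg/mL = 1.07 ng/mL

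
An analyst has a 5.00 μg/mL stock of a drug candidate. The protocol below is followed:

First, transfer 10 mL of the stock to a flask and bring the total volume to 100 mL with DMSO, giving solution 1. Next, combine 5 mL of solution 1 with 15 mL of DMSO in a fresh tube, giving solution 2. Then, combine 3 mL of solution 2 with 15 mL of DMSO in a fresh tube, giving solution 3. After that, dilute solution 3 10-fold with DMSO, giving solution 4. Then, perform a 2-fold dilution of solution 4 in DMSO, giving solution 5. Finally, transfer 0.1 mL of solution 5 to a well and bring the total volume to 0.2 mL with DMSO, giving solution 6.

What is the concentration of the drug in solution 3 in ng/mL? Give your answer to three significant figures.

20.8 ng/mL

Step 1: 10 mL brought to 100 mL → factor 100/10 = 10
Step 2: 5 mL + 15 mL = 20 mL total → factor 20/5 = 4
Step 3: 3 mL + 15 mL = 18 mL total → factor 18/3 = 6
Dilution factor through solution 3 = 10 × 4 × 6 = 240
[solution 3] = 5.00 μg/mL / 240 = 0.02083 μg/mL = 20.8 ng/mL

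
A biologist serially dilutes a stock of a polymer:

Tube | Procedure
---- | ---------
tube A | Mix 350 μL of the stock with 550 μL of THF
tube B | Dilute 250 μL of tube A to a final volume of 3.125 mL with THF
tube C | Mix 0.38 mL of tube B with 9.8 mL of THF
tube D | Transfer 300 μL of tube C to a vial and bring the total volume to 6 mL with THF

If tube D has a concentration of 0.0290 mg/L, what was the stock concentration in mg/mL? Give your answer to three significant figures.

Step 1: 350 μL + 550 μL = 900 μL total → factor 900/350 = 2.5714
Step 2: 250 μL brought to 3.125 mL → factor 3125/250 = 12.5
Step 3: 0.38 mL + 9.8 mL = 10.18 mL total → factor 10.18/0.38 = 26.789
Step 4: 300 μL brought to 6 mL → factor 6000/300 = 20
Overall dilution factor = 2.5714 × 12.5 × 26.789 × 20 = 17222
Stock = 0.0290 mg/L × 17222 = 499.4 mg/L = 0.499 mg/mL

0.499 mg/mL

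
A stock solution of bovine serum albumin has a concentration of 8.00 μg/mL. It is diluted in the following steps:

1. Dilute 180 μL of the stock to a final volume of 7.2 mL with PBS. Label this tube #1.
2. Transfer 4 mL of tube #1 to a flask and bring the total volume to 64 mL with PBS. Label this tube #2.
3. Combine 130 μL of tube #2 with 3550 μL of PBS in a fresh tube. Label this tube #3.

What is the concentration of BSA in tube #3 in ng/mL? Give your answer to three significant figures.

Step 1: 180 μL brought to 7.2 mL → factor 7200/180 = 40
Step 2: 4 mL brought to 64 mL → factor 64/4 = 16
Step 3: 130 μL + 3550 μL = 3680 μL total → factor 3680/130 = 28.308
Overall dilution factor = 40 × 16 × 28.308 = 18117
Final = 8.00 μg/mL / 18117 = 0.0004416 μg/mL = 0.442 ng/mL

0.442 ng/mL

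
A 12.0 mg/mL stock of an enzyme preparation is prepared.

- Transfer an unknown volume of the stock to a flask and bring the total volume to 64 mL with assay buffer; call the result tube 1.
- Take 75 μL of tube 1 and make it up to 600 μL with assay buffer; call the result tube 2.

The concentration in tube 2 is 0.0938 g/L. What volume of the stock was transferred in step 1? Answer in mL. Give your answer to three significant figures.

Step 1: v brought to 64 mL → factor = 64 mL/v
Step 2: 75 μL brought to 600 μL → factor 600/75 = 8
Product of known-step factors = 8
Overall factor = 12.0 mg/mL / (0.0938 g/L) = 127.93
Step-1 factor = 127.93 / 8 = 15.991
v = 64 mL / 15.991 = 4.00 mL

4.00 mL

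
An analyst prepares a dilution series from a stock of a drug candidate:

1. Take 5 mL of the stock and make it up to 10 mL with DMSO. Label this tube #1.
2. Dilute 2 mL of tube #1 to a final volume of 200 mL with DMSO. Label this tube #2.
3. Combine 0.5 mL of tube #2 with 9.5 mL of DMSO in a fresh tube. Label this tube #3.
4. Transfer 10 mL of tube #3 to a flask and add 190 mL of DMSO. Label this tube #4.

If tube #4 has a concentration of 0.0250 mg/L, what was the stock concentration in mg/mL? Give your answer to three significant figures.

Step 1: 5 mL brought to 10 mL → factor 10/5 = 2
Step 2: 2 mL brought to 200 mL → factor 200/2 = 100
Step 3: 0.5 mL + 9.5 mL = 10 mL total → factor 10/0.5 = 20
Step 4: 10 mL + 190 mL = 200 mL total → factor 200/10 = 20
Overall dilution factor = 2 × 100 × 20 × 20 = 80000
Stock = 0.0250 mg/L × 80000 = 2000 mg/L = 2.00 mg/mL

2.00 mg/mL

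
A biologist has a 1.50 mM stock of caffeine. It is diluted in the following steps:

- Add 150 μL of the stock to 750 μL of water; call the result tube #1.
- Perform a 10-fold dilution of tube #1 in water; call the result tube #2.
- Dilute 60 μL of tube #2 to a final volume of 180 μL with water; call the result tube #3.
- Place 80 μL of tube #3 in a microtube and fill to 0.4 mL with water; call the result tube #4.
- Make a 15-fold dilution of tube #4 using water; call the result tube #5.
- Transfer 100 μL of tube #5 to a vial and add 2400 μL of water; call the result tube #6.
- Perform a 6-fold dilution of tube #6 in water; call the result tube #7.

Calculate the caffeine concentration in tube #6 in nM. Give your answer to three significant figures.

4.44 nM

Step 1: 150 μL + 750 μL = 900 μL total → factor 900/150 = 6
Step 2: 10-fold → factor 10
Step 3: 60 μL brought to 180 μL → factor 180/60 = 3
Step 4: 80 μL brought to 0.4 mL → factor 400/80 = 5
Step 5: 15-fold → factor 15
Step 6: 100 μL + 2400 μL = 2500 μL total → factor 2500/100 = 25
Dilution factor through tube #6 = 6 × 10 × 3 × 5 × 15 × 25 = 3.375 × 10^5
[tube #6] = 1.50 mM / 3.375 × 10^5 = 4.444 × 10^-6 mM = 4.44 nM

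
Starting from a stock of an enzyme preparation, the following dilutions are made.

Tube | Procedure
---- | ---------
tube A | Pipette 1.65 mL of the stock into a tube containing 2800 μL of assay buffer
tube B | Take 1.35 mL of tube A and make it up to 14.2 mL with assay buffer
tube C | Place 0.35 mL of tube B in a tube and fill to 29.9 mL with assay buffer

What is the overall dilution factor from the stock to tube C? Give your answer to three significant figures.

2.42 × 10^3

Step 1: 1.65 mL + 2800 μL = 4.45 mL total → factor 4.45/1.65 = 2.697
Step 2: 1.35 mL brought to 14.2 mL → factor 14.2/1.35 = 10.519
Step 3: 0.35 mL brought to 29.9 mL → factor 29.9/0.35 = 85.429
Overall dilution factor = 2.697 × 10.519 × 85.429 = 2423.4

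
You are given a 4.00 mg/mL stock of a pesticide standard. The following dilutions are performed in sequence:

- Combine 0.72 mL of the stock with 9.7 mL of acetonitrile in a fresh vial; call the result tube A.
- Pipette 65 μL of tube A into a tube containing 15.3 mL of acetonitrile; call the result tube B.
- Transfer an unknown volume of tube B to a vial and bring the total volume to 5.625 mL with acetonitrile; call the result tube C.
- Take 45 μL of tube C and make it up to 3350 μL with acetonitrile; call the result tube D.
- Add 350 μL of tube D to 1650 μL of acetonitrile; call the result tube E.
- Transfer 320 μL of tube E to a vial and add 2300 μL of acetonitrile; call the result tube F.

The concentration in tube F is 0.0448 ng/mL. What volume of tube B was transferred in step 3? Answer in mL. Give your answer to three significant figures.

Step 1: 0.72 mL + 9.7 mL = 10.42 mL total → factor 10.42/0.72 = 14.472
Step 2: 65 μL + 15.3 mL = 15365 μL total → factor 15365/65 = 236.38
Step 3: v brought to 5.625 mL → factor = 5.625 mL/v
Step 4: 45 μL brought to 3350 μL → factor 3350/45 = 74.444
Step 5: 350 μL + 1650 μL = 2000 μL total → factor 2000/350 = 5.7143
Step 6: 320 μL + 2300 μL = 2620 μL total → factor 2620/320 = 8.1875
Product of known-step factors = 1.1915 × 10^7
Overall factor = 4.00 mg/mL / (0.0448 ng/mL) = 8.9286 × 10^7
Step-3 factor = 8.9286 × 10^7 / 1.1915 × 10^7 = 7.4935
v = 5.625 mL / 7.4935 = 0.751 mL

0.751 mL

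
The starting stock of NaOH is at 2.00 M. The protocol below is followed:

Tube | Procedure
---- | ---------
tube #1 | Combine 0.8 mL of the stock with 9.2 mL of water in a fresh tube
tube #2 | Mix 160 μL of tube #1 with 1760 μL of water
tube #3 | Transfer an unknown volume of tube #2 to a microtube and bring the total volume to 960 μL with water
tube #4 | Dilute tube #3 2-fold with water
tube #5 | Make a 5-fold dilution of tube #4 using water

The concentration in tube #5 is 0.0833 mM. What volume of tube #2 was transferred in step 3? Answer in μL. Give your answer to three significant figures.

Step 1: 0.8 mL + 9.2 mL = 10 mL total → factor 10/0.8 = 12.5
Step 2: 160 μL + 1760 μL = 1920 μL total → factor 1920/160 = 12
Step 3: v brought to 960 μL → factor = 960 μL/v
Step 4: 2-fold → factor 2
Step 5: 5-fold → factor 5
Product of known-step factors = 1500
Overall factor = 2.00 M / (0.0833 mM) = 24010
Step-3 factor = 24010 / 1500 = 16.006
v = 960 μL / 16.006 = 60.0 μL

60.0 μL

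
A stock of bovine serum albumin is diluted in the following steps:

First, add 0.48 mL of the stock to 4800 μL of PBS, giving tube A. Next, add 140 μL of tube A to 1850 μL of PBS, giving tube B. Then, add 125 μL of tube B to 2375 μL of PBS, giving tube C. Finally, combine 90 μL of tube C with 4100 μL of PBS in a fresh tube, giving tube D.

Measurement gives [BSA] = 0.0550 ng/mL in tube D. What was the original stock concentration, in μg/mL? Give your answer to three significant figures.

8.01 μg/mL

Step 1: 0.48 mL + 4800 μL = 5.28 mL total → factor 5.28/0.48 = 11
Step 2: 140 μL + 1850 μL = 1990 μL total → factor 1990/140 = 14.214
Step 3: 125 μL + 2375 μL = 2500 μL total → factor 2500/125 = 20
Step 4: 90 μL + 4100 μL = 4190 μL total → factor 4190/90 = 46.556
Overall dilution factor = 11 × 14.214 × 20 × 46.556 = 1.4559 × 10^5
Stock = 0.0550 ng/mL × 1.4559 × 10^5 = 8007 ng/mL = 8.01 μg/mL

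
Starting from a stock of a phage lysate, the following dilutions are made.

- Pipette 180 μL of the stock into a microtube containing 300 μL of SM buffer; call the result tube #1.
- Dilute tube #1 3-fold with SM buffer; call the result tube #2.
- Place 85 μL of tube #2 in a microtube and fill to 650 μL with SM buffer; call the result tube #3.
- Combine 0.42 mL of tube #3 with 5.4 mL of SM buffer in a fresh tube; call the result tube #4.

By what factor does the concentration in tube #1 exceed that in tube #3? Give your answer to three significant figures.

22.9

Step 1: 180 μL + 300 μL = 480 μL total → factor 480/180 = 2.6667
Step 2: 3-fold → factor 3
Step 3: 85 μL brought to 650 μL → factor 650/85 = 7.6471
Dilution factor to tube #1 = 2.6667; to tube #3 = 61.176
[tube #1]/[tube #3] = (factor to tube #3)/(factor to tube #1) = 61.176/2.6667 = 22.9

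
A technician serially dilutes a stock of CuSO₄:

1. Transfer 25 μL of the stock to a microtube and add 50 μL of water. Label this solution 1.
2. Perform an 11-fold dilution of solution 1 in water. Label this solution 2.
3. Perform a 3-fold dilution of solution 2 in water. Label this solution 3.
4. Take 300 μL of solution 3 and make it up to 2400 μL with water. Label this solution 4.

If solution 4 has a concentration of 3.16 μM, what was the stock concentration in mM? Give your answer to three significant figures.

Step 1: 25 μL + 50 μL = 75 μL total → factor 75/25 = 3
Step 2: 11-fold → factor 11
Step 3: 3-fold → factor 3
Step 4: 300 μL brought to 2400 μL → factor 2400/300 = 8
Overall dilution factor = 3 × 11 × 3 × 8 = 792
Stock = 3.16 μM × 792 = 2503 μM = 2.50 mM

2.50 mM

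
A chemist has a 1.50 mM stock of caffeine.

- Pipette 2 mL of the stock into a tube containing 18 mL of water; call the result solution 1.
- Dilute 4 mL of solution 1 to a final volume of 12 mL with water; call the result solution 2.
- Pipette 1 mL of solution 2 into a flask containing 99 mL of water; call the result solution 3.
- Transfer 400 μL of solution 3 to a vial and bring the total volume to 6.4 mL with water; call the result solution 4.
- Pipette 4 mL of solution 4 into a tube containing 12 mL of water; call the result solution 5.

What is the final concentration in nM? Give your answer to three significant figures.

7.81 nM

Step 1: 2 mL + 18 mL = 20 mL total → factor 20/2 = 10
Step 2: 4 mL brought to 12 mL → factor 12/4 = 3
Step 3: 1 mL + 99 mL = 100 mL total → factor 100/1 = 100
Step 4: 400 μL brought to 6.4 mL → factor 6400/400 = 16
Step 5: 4 mL + 12 mL = 16 mL total → factor 16/4 = 4
Overall dilution factor = 10 × 3 × 100 × 16 × 4 = 1.92 × 10^5
Final = 1.50 mM / 1.92 × 10^5 = 7.813 × 10^-6 mM = 7.81 nM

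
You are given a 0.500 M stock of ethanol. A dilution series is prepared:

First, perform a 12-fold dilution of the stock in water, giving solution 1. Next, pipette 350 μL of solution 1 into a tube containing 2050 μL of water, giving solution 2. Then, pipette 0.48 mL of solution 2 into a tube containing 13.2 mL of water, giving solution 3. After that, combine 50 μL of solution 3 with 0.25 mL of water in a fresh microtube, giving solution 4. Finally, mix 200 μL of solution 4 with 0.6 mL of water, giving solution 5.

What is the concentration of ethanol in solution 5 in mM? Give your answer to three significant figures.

Step 1: 12-fold → factor 12
Step 2: 350 μL + 2050 μL = 2400 μL total → factor 2400/350 = 6.8571
Step 3: 0.48 mL + 13.2 mL = 13.68 mL total → factor 13.68/0.48 = 28.5
Step 4: 50 μL + 0.25 mL = 300 μL total → factor 300/50 = 6
Step 5: 200 μL + 0.6 mL = 800 μL total → factor 800/200 = 4
Overall dilution factor = 12 × 6.8571 × 28.5 × 6 × 4 = 56283
Final = 0.500 M / 56283 = 8.884 × 10^-6 M = 0.00888 mM

0.00888 mM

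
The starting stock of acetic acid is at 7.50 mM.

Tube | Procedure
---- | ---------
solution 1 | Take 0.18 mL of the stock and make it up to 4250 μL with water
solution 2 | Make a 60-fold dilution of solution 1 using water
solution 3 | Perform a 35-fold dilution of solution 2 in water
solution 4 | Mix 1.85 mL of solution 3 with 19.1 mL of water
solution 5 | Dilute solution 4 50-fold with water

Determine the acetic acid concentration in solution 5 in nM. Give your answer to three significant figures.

0.267 nM

Step 1: 0.18 mL brought to 4250 μL → factor 4.25/0.18 = 23.611
Step 2: 60-fold → factor 60
Step 3: 35-fold → factor 35
Step 4: 1.85 mL + 19.1 mL = 20.95 mL total → factor 20.95/1.85 = 11.324
Step 5: 50-fold → factor 50
Overall dilution factor = 23.611 × 60 × 35 × 11.324 × 50 = 2.8075 × 10^7
Final = 7.50 mM / 2.8075 × 10^7 = 2.671 × 10^-7 mM = 0.267 nM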